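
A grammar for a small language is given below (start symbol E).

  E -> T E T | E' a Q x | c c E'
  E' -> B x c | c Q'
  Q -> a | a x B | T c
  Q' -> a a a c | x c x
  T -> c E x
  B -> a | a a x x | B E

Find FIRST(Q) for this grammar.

Q -> a contributes {a}.
Q -> a x B contributes {a}.
From Q -> T c: add FIRST(T) = { c }.
Union: FIRST(Q) = { a, c }.

{ a, c }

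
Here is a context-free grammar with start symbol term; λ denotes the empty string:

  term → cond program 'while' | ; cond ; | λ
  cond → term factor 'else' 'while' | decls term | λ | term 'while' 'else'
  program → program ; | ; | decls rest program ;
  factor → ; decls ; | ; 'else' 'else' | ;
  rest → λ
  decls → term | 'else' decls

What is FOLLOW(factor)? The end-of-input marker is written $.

{ 'else' }

In cond → term factor 'else' 'while': add FIRST('else' 'while') = { 'else' }.
Union: FOLLOW(factor) = { 'else' }.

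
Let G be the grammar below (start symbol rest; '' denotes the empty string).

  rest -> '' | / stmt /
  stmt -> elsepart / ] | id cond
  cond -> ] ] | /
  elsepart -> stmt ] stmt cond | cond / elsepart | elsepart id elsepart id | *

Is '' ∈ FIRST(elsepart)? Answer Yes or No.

No

Nullable nonterminals: rest.
No production of elsepart has an RHS whose symbols are all nullable, so elsepart is not nullable.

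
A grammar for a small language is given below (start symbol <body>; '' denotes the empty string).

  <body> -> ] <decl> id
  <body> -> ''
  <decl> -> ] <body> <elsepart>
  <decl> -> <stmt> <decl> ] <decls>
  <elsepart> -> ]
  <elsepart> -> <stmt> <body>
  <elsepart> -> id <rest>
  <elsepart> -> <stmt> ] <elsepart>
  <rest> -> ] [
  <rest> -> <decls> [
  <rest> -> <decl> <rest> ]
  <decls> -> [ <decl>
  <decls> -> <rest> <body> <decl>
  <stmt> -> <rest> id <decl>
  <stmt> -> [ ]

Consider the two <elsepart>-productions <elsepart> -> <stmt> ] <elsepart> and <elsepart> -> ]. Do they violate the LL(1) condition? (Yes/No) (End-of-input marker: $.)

FIRST(<stmt> ] <elsepart>) = { [, ] } and FIRST(]) = { ] }.
Both contain ], so the two alternatives are not disjoint — LL(1) conflict.

Yes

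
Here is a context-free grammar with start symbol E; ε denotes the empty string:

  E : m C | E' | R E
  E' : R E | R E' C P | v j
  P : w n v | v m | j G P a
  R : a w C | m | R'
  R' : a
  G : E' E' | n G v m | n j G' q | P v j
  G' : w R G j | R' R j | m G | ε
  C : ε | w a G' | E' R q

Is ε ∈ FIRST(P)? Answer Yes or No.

No

Nullable nonterminals: C, G'.
No production of P has an RHS whose symbols are all nullable, so P is not nullable.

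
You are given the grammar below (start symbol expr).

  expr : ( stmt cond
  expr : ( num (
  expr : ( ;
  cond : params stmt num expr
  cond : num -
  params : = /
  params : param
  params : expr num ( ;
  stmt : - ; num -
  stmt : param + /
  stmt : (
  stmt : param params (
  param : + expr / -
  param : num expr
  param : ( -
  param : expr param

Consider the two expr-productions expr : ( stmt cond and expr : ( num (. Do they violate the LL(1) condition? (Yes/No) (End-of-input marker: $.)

FIRST(( stmt cond) = { ( } and FIRST(( num () = { ( }.
Both contain (, so the two alternatives are not disjoint — LL(1) conflict.

Yes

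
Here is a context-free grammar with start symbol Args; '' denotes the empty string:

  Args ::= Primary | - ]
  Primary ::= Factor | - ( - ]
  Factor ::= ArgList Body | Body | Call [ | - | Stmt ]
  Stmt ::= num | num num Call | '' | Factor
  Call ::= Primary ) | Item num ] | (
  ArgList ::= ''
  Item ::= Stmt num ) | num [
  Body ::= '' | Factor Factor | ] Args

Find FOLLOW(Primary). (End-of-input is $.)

In Args ::= Primary: Primary is at the end, add FOLLOW(Args) = { $, (, ), -, ], num }.
In Call ::= Primary ): add FIRST()) = { ) }.
Union: FOLLOW(Primary) = { $, (, ), -, ], num }.

{ $, (, ), -, ], num }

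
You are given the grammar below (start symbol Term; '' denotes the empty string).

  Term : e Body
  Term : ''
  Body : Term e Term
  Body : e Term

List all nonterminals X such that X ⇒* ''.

{ Term }

Directly nullable (have an ''-production): Term.
No other nonterminal has a production whose RHS symbols are all nullable.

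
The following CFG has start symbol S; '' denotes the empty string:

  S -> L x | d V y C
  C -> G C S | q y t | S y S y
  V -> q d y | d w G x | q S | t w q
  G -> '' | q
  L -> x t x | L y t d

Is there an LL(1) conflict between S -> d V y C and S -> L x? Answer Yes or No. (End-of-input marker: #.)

No

FIRST(d V y C) = { d } and FIRST(L x) = { x }.
The FIRST sets are disjoint and neither alternative is nullable — no conflict.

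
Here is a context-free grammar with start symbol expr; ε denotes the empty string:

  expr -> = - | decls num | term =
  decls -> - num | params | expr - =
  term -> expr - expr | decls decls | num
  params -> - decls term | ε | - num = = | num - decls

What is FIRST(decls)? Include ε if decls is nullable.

decls -> - num contributes {-}.
From decls -> params: add FIRST(params) = { -, num, ε } (including ε since params is nullable).
From decls -> expr - =: add FIRST(expr) = { -, =, num }.
Union: FIRST(decls) = { -, =, num, ε }.

{ -, =, num, ε }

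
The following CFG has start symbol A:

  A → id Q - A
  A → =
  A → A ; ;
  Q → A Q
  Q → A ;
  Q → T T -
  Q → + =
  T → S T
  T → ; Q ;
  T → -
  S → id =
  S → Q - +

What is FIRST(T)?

From T → S T: add FIRST(S) = { +, -, ;, =, id }.
T → ; Q ; contributes {;}.
T → - contributes {-}.
Union: FIRST(T) = { +, -, ;, =, id }.

{ +, -, ;, =, id }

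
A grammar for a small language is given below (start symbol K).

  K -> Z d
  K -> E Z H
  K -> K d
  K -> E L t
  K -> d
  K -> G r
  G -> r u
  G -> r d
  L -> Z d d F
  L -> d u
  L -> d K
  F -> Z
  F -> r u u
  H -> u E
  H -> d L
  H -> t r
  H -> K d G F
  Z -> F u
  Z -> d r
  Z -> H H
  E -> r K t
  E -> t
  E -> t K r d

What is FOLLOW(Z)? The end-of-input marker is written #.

{ #, d, r, t, u }

In K -> Z d: add FIRST(d) = { d }.
In K -> E Z H: add FIRST(H) = { d, r, t, u }.
In L -> Z d d F: add FIRST(d d F) = { d }.
In F -> Z: Z is at the end, add FOLLOW(F) = { #, d, r, t, u }.
Union: FOLLOW(Z) = { #, d, r, t, u }.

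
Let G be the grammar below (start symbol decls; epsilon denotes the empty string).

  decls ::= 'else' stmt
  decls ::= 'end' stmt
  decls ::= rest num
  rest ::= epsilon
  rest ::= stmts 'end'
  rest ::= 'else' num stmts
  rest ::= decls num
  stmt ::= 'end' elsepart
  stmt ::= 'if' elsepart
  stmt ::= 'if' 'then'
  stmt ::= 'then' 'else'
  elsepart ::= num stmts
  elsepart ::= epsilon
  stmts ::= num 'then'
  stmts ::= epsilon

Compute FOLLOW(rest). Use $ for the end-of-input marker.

In decls ::= rest num: add FIRST(num) = { num }.
Union: FOLLOW(rest) = { num }.

{ num }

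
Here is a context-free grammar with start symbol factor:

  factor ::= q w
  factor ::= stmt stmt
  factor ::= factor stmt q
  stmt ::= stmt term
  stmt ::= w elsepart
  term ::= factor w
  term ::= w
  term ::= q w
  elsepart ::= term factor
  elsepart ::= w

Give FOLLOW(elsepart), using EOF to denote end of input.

{ EOF, q, w }

In stmt ::= w elsepart: elsepart is at the end, add FOLLOW(stmt) = { EOF, q, w }.
Union: FOLLOW(elsepart) = { EOF, q, w }.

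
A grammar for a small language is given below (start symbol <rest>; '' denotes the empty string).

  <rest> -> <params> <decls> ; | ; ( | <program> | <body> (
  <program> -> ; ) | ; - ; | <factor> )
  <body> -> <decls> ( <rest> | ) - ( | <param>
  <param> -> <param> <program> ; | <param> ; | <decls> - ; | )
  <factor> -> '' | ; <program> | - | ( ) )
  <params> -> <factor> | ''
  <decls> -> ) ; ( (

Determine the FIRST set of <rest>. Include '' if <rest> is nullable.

{ (, ), -, ; }

From <rest> -> <params> <decls> ;: <params> nullable, take FIRST(<params>) ∪ FIRST(<decls>) = { (, ), -, ; }.
<rest> -> ; ( contributes {;}.
From <rest> -> <program>: add FIRST(<program>) = { (, ), -, ; }.
From <rest> -> <body> (: add FIRST(<body>) = { ) }.
Union: FIRST(<rest>) = { (, ), -, ; }.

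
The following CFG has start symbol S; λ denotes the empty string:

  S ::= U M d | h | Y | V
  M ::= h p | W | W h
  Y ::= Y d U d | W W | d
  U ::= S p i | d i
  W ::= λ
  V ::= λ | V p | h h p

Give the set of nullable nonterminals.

Directly nullable (have an λ-production): W, V.
S ::= Y with every symbol nullable, so S is nullable.
M ::= W with every symbol nullable, so M is nullable.
Y ::= W W with every symbol nullable, so Y is nullable.
No other nonterminal has a production whose RHS symbols are all nullable.

{ M, S, V, W, Y }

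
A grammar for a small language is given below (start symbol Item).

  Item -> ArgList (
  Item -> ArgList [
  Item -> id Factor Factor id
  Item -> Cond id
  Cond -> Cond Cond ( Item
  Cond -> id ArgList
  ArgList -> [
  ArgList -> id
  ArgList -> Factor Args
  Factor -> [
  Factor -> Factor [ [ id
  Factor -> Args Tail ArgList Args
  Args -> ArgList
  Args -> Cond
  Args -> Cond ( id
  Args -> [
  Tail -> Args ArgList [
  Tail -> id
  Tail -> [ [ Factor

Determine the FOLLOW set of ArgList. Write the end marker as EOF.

In Item -> ArgList (: add FIRST(() = { ( }.
In Item -> ArgList [: add FIRST([) = { [ }.
In Cond -> id ArgList: ArgList is at the end, add FOLLOW(Cond) = { (, [, id }.
In Factor -> Args Tail ArgList Args: add FIRST(Args) = { [, id }.
In Args -> ArgList: ArgList is at the end, add FOLLOW(Args) = { (, [, id }.
In Tail -> Args ArgList [: add FIRST([) = { [ }.
Union: FOLLOW(ArgList) = { (, [, id }.

{ (, [, id }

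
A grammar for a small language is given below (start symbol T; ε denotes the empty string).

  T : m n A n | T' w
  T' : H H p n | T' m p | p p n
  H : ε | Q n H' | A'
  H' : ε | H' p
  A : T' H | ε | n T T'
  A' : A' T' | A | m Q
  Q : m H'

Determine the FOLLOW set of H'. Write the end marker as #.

{ m, n, p }

In H : Q n H': H' is at the end, add FOLLOW(H) = { m, n, p }.
In H' : H' p: add FIRST(p) = { p }.
In Q : m H': H' is at the end, add FOLLOW(Q) = { m, n, p }.
Union: FOLLOW(H') = { m, n, p }.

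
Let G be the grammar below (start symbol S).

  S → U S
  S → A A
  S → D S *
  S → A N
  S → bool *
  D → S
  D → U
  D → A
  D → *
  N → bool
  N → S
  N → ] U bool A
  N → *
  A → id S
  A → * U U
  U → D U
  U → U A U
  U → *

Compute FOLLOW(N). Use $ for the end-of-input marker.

{ $, *, ], bool, id }

In S → A N: N is at the end, add FOLLOW(S) = { $, *, ], bool, id }.
Union: FOLLOW(N) = { $, *, ], bool, id }.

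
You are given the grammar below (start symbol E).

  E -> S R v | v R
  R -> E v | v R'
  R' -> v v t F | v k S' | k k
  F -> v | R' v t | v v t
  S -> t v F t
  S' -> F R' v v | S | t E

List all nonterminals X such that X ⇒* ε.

{ } (none)

No nonterminal has an empty production or an RHS whose symbols are all nullable.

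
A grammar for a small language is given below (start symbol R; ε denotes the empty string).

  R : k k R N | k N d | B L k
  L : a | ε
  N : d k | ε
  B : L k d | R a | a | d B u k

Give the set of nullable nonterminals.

Directly nullable (have an ε-production): L, N.
No other nonterminal has a production whose RHS symbols are all nullable.

{ L, N }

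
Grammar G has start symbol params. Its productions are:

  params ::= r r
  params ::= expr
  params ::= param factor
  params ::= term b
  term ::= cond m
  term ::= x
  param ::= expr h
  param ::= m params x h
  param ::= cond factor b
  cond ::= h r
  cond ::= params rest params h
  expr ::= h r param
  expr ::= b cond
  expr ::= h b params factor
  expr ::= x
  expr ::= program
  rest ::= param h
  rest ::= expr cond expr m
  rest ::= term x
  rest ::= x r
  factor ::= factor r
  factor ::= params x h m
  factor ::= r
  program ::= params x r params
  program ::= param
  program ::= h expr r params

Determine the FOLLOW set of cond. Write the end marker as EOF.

In term ::= cond m: add FIRST(m) = { m }.
In param ::= cond factor b: add FIRST(factor b) = { b, h, m, r, x }.
In expr ::= b cond: cond is at the end, add FOLLOW(expr) = { EOF, b, h, m, r, x }.
In rest ::= expr cond expr m: add FIRST(expr m) = { b, h, m, r, x }.
Union: FOLLOW(cond) = { EOF, b, h, m, r, x }.

{ EOF, b, h, m, r, x }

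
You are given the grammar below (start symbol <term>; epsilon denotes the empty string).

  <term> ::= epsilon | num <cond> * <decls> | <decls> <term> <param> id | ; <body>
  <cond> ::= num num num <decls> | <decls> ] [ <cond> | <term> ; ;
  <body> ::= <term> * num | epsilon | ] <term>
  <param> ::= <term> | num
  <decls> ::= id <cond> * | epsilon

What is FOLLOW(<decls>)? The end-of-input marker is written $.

In <term> ::= num <cond> * <decls>: <decls> is at the end, add FOLLOW(<term>) = { $, *, ;, id, num }.
In <term> ::= <decls> <term> <param> id: add FIRST(<term> <param> id) = { ;, id, num }.
In <cond> ::= num num num <decls>: <decls> is at the end, add FOLLOW(<cond>) = { * }.
In <cond> ::= <decls> ] [ <cond>: add FIRST(] [ <cond>) = { ] }.
Union: FOLLOW(<decls>) = { $, *, ;, ], id, num }.

{ $, *, ;, ], id, num }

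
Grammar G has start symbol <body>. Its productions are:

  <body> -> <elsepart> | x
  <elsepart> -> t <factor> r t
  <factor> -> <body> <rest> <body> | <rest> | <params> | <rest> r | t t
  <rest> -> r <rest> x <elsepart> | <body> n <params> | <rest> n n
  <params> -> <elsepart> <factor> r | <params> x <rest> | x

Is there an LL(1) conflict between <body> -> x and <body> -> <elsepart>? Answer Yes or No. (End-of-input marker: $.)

FIRST(x) = { x } and FIRST(<elsepart>) = { t }.
The FIRST sets are disjoint and neither alternative is nullable — no conflict.

No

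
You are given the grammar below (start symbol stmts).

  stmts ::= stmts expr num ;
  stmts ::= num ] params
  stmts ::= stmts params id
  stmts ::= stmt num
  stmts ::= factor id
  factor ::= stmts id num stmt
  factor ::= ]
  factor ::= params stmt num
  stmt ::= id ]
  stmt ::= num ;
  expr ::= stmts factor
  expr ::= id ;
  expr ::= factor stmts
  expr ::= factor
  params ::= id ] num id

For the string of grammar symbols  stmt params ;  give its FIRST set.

{ id, num }

Add FIRST(stmt) = { id, num }; stmt is not nullable, stop.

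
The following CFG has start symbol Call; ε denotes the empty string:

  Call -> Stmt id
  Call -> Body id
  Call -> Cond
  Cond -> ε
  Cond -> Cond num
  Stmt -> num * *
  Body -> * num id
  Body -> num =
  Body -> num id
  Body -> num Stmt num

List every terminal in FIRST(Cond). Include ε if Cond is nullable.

Cond -> ε contributes ε.
From Cond -> Cond num: Cond nullable, take FIRST(Cond) ∪ {num} = { num }.
Union: FIRST(Cond) = { num, ε }.

{ num, ε }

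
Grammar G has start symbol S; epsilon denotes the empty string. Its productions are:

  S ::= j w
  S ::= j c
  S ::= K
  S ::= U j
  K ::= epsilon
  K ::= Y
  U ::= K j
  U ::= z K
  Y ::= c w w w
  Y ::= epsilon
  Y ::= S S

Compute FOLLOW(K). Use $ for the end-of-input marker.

{ $, c, j, z }

In S ::= K: K is at the end, add FOLLOW(S) = { $, c, j, z }.
In U ::= K j: add FIRST(j) = { j }.
In U ::= z K: K is at the end, add FOLLOW(U) = { j }.
Union: FOLLOW(K) = { $, c, j, z }.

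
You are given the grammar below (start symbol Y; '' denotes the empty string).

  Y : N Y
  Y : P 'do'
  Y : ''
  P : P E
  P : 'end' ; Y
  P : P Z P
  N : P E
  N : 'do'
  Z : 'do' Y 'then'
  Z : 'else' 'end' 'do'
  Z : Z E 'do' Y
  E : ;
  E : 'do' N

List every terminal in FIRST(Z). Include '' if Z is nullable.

Z : 'do' Y 'then' contributes {'do'}.
Z : 'else' 'end' 'do' contributes {'else'}.
From Z : Z E 'do' Y: add FIRST(Z) = { 'do', 'else' }.
Union: FIRST(Z) = { 'do', 'else' }.

{ 'do', 'else' }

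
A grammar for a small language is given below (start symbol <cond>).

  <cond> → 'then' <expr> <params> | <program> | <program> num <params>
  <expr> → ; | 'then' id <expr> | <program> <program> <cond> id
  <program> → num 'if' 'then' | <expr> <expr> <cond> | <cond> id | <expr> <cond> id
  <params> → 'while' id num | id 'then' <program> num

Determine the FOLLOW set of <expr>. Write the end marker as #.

{ 'then', 'while', ;, id, num }

In <cond> → 'then' <expr> <params>: add FIRST(<params>) = { 'while', id }.
In <expr> → 'then' id <expr>: <expr> is at the end, add FOLLOW(<expr>) = { 'then', 'while', ;, id, num }.
In <program> → <expr> <expr> <cond>: add FIRST(<expr> <cond>) = { 'then', ;, num }.
In <program> → <expr> <expr> <cond>: add FIRST(<cond>) = { 'then', ;, num }.
In <program> → <expr> <cond> id: add FIRST(<cond> id) = { 'then', ;, num }.
Union: FOLLOW(<expr>) = { 'then', 'while', ;, id, num }.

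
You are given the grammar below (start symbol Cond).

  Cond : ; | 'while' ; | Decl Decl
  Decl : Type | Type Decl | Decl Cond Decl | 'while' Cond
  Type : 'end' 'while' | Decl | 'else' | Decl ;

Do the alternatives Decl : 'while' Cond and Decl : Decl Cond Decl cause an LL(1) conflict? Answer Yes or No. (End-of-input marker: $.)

Yes

FIRST('while' Cond) = { 'while' } and FIRST(Decl Cond Decl) = { 'else', 'end', 'while' }.
Both contain 'while', so the two alternatives are not disjoint — LL(1) conflict.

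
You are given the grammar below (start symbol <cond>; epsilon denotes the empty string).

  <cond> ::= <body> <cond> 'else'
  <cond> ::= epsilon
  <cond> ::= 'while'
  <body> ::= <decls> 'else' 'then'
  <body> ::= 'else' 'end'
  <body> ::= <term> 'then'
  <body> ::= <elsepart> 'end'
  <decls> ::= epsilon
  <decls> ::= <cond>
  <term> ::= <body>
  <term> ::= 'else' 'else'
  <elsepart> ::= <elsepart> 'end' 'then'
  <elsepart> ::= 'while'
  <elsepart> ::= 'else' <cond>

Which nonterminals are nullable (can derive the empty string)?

{ <cond>, <decls> }

Directly nullable (have an epsilon-production): <cond>, <decls>.
No other nonterminal has a production whose RHS symbols are all nullable.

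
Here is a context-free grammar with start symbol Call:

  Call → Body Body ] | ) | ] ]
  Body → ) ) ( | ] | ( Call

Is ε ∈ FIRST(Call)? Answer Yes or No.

No nonterminal in this grammar is nullable.
No production of Call has an RHS whose symbols are all nullable, so Call is not nullable.

No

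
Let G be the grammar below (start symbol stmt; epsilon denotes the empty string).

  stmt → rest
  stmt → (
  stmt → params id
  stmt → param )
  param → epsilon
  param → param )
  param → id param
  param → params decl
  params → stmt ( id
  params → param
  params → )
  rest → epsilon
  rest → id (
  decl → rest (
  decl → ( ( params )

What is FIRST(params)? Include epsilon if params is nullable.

{ (, ), id, epsilon }

From params → stmt ( id: stmt nullable, take FIRST(stmt) ∪ {(} = { (, ), id }.
From params → param: add FIRST(param) = { (, ), id, epsilon } (including epsilon since param is nullable).
params → ) contributes {)}.
Union: FIRST(params) = { (, ), id, epsilon }.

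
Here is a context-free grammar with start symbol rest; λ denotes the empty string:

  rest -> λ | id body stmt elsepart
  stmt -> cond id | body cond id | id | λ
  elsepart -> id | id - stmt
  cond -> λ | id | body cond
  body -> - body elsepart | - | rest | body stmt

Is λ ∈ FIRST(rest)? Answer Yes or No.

rest has an λ-production, so rest ⇒ λ.

Yes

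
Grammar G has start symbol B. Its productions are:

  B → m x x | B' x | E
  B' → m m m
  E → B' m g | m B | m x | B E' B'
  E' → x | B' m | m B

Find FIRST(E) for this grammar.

{ m }

From E → B' m g: add FIRST(B') = { m }.
E → m B contributes {m}.
E → m x contributes {m}.
From E → B E' B': add FIRST(B) = { m }.
Union: FIRST(E) = { m }.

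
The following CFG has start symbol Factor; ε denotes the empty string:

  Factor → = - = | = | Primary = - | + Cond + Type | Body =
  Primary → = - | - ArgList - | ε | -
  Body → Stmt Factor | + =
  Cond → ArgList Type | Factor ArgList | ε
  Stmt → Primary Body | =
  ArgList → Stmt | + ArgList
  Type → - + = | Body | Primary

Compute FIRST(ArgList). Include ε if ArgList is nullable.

From ArgList → Stmt: add FIRST(Stmt) = { +, -, = }.
ArgList → + ArgList contributes {+}.
Union: FIRST(ArgList) = { +, -, = }.

{ +, -, = }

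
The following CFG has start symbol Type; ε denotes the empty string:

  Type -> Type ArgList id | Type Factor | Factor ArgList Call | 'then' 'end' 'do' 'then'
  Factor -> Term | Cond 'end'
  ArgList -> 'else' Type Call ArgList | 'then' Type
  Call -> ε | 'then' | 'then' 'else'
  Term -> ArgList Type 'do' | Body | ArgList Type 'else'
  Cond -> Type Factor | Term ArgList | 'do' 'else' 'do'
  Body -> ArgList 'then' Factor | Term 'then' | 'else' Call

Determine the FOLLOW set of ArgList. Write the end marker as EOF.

{ EOF, 'do', 'else', 'end', 'then', id }

In Type -> Type ArgList id: add FIRST(id) = { id }.
In Type -> Factor ArgList Call: add FIRST(Call)\{ε} = { 'then' }.
  Since Call is nullable, also add FOLLOW(Type) = { EOF, 'do', 'else', 'end', 'then', id }.
In ArgList -> 'else' Type Call ArgList: ArgList is at the end, add FOLLOW(ArgList) = { EOF, 'do', 'else', 'end', 'then', id }.
In Term -> ArgList Type 'do': add FIRST(Type 'do') = { 'do', 'else', 'then' }.
In Term -> ArgList Type 'else': add FIRST(Type 'else') = { 'do', 'else', 'then' }.
In Cond -> Term ArgList: ArgList is at the end, add FOLLOW(Cond) = { 'end' }.
In Body -> ArgList 'then' Factor: add FIRST('then' Factor) = { 'then' }.
Union: FOLLOW(ArgList) = { EOF, 'do', 'else', 'end', 'then', id }.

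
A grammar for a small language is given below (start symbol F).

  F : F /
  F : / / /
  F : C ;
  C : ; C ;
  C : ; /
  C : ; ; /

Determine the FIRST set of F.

From F : F /: add FIRST(F) = { /, ; }.
F : / / / contributes {/}.
From F : C ;: add FIRST(C) = { ; }.
Union: FIRST(F) = { /, ; }.

{ /, ; }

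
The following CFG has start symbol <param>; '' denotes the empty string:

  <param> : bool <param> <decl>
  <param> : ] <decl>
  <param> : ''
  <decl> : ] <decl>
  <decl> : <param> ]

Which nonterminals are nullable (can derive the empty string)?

{ <param> }

Directly nullable (have an ''-production): <param>.
No other nonterminal has a production whose RHS symbols are all nullable.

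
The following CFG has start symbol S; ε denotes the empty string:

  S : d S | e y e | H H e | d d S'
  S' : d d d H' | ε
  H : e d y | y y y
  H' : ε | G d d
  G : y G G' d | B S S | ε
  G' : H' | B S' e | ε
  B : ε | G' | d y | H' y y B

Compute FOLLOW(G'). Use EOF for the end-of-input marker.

{ d, e, y }

In G : y G G' d: add FIRST(d) = { d }.
In B : G': G' is at the end, add FOLLOW(B) = { d, e, y }.
Union: FOLLOW(G') = { d, e, y }.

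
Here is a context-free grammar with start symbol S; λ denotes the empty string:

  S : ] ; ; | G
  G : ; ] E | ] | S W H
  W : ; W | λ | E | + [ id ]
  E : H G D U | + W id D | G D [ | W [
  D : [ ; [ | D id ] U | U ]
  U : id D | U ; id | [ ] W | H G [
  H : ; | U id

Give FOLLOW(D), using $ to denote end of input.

In E : H G D U: add FIRST(U) = { ;, [, id }.
In E : + W id D: D is at the end, add FOLLOW(E) = { $, +, ;, [, ], id }.
In E : G D [: add FIRST([) = { [ }.
In D : D id ] U: add FIRST(id ] U) = { id }.
In U : id D: D is at the end, add FOLLOW(U) = { $, +, ;, [, ], id }.
Union: FOLLOW(D) = { $, +, ;, [, ], id }.

{ $, +, ;, [, ], id }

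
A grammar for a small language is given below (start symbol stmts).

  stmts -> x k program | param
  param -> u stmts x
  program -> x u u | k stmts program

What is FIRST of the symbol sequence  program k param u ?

{ k, x }

Add FIRST(program) = { k, x }; program is not nullable, stop.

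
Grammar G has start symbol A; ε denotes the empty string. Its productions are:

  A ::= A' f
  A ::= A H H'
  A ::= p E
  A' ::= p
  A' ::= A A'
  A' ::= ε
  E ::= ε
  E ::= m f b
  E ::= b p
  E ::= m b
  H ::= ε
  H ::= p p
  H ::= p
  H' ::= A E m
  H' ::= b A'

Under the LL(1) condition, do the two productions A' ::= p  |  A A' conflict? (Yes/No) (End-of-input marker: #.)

FIRST(p) = { p } and FIRST(A A') = { f, p }.
Both contain p, so the two alternatives are not disjoint — LL(1) conflict.

Yes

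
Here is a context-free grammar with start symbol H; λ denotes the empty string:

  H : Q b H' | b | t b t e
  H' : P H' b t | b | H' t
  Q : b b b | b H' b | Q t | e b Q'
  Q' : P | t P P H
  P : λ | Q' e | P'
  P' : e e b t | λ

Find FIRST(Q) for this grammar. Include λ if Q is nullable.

Q : b b b contributes {b}.
Q : b H' b contributes {b}.
From Q : Q t: add FIRST(Q) = { b, e }.
Q : e b Q' contributes {e}.
Union: FIRST(Q) = { b, e }.

{ b, e }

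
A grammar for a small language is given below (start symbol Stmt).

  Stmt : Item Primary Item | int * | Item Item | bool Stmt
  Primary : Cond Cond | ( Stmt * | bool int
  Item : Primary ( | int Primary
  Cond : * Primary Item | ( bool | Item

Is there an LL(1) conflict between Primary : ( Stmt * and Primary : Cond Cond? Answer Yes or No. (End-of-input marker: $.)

Yes

FIRST(( Stmt *) = { ( } and FIRST(Cond Cond) = { (, *, bool, int }.
Both contain (, so the two alternatives are not disjoint — LL(1) conflict.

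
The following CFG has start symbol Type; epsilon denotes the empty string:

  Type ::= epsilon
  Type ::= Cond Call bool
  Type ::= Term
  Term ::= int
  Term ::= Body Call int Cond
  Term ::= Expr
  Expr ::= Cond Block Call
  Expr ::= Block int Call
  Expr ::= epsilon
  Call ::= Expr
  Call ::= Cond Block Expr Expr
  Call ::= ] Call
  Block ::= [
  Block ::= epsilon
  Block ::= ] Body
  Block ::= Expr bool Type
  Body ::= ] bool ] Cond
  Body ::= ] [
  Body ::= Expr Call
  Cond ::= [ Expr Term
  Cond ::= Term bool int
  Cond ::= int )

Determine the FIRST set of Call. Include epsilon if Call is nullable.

From Call ::= Expr: add FIRST(Expr) = { [, ], bool, int, epsilon } (including epsilon since Expr is nullable).
From Call ::= Cond Block Expr Expr: add FIRST(Cond) = { [, ], bool, int }.
Call ::= ] Call contributes {]}.
Union: FIRST(Call) = { [, ], bool, int, epsilon }.

{ [, ], bool, int, epsilon }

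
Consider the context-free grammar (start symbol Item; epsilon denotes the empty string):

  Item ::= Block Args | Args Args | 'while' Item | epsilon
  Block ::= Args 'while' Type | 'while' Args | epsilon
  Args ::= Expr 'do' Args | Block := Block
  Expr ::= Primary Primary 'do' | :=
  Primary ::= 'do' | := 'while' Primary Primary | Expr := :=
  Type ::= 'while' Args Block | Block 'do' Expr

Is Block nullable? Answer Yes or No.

Block has an epsilon-production, so Block ⇒ epsilon.

Yes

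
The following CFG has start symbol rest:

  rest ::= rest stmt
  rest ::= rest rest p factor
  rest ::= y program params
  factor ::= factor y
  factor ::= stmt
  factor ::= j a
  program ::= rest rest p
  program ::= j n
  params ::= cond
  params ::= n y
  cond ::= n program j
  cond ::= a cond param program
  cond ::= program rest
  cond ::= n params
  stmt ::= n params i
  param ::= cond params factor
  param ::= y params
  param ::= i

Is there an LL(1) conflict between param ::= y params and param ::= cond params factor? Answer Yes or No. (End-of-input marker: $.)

FIRST(y params) = { y } and FIRST(cond params factor) = { a, j, n, y }.
Both contain y, so the two alternatives are not disjoint — LL(1) conflict.

Yes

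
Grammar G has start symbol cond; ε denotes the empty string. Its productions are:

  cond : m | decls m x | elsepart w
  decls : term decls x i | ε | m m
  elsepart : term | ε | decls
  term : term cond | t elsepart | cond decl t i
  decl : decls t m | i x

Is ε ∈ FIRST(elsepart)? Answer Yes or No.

Yes

elsepart has an ε-production, so elsepart ⇒ ε.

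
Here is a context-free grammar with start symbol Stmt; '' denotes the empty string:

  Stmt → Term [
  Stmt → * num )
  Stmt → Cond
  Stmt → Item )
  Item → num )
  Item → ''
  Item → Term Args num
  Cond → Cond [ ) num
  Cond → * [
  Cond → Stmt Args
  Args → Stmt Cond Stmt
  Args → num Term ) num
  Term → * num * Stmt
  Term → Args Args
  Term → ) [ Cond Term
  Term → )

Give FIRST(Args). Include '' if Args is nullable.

{ ), *, num }

From Args → Stmt Cond Stmt: add FIRST(Stmt) = { ), *, num }.
Args → num Term ) num contributes {num}.
Union: FIRST(Args) = { ), *, num }.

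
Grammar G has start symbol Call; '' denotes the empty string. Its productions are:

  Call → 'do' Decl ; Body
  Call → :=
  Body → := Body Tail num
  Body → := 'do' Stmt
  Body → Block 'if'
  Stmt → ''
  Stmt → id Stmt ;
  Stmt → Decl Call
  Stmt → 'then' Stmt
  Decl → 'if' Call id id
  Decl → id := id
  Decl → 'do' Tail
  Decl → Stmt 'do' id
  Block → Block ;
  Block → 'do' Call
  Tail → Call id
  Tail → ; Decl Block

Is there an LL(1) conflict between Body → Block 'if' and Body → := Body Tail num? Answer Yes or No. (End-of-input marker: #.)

FIRST(Block 'if') = { 'do' } and FIRST(:= Body Tail num) = { := }.
The FIRST sets are disjoint and neither alternative is nullable — no conflict.

No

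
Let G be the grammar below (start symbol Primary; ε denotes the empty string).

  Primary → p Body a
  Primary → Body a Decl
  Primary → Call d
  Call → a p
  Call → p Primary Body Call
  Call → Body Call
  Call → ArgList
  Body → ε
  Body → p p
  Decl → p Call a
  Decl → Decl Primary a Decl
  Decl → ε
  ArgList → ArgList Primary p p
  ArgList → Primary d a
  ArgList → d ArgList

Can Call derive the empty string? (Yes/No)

No

Nullable nonterminals: Body, Decl.
No production of Call has an RHS whose symbols are all nullable, so Call is not nullable.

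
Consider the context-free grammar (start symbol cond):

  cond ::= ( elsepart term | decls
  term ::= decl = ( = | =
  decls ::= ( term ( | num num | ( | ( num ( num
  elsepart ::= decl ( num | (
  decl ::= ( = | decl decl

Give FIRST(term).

{ (, = }

From term ::= decl = ( =: add FIRST(decl) = { ( }.
term ::= = contributes {=}.
Union: FIRST(term) = { (, = }.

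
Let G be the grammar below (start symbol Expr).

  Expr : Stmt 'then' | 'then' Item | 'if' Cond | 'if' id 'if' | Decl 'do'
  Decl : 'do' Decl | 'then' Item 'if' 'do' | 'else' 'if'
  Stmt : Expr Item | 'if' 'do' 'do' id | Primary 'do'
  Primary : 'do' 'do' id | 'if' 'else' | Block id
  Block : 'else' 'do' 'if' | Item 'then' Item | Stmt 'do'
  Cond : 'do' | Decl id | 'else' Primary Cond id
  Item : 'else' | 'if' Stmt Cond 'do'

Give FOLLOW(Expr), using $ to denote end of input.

Expr is the start symbol, so $ ∈ FOLLOW(Expr).
In Stmt : Expr Item: add FIRST(Item) = { 'else', 'if' }.
Union: FOLLOW(Expr) = { $, 'else', 'if' }.

{ $, 'else', 'if' }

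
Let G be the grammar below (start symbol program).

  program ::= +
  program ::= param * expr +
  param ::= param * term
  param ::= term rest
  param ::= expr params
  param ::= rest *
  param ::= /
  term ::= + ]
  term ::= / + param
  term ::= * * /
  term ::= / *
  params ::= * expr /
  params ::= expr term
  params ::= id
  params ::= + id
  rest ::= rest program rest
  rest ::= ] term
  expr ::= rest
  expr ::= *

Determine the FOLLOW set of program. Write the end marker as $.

{ $, ] }

program is the start symbol, so $ ∈ FOLLOW(program).
In rest ::= rest program rest: add FIRST(rest) = { ] }.
Union: FOLLOW(program) = { $, ] }.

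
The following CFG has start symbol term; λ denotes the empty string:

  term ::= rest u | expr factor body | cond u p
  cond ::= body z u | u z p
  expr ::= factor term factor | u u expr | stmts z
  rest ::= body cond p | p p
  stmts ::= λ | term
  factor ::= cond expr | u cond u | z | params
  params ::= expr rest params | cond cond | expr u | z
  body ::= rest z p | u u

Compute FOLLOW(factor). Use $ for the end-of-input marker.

In term ::= expr factor body: add FIRST(body) = { p, u }.
In expr ::= factor term factor: add FIRST(term factor) = { p, u, z }.
In expr ::= factor term factor: factor is at the end, add FOLLOW(expr) = { p, u, z }.
Union: FOLLOW(factor) = { p, u, z }.

{ p, u, z }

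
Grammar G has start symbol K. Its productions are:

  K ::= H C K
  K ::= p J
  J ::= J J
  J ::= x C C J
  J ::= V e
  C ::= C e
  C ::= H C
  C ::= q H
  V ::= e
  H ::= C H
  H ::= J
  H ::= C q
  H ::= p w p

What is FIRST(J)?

From J ::= J J: add FIRST(J) = { e, x }.
J ::= x C C J contributes {x}.
From J ::= V e: add FIRST(V) = { e }.
Union: FIRST(J) = { e, x }.

{ e, x }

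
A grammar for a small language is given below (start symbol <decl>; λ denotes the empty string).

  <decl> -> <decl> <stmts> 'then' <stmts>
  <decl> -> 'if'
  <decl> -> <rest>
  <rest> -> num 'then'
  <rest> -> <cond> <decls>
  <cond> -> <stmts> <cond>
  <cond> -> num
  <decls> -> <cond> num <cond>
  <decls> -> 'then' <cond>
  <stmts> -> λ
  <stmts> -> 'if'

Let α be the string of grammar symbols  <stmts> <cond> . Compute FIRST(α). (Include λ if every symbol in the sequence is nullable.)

{ 'if', num }

Add FIRST(<stmts>)\{λ} = { 'if' }; <stmts> is nullable, continue.
Add FIRST(<cond>) = { 'if', num }; <cond> is not nullable, stop.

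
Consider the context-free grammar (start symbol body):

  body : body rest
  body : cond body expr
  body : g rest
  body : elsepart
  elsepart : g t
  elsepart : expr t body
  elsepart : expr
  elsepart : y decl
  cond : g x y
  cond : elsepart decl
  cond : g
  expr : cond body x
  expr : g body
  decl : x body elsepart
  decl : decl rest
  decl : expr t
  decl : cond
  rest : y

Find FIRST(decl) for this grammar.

{ g, x, y }

decl : x body elsepart contributes {x}.
From decl : decl rest: add FIRST(decl) = { g, x, y }.
From decl : expr t: add FIRST(expr) = { g, y }.
From decl : cond: add FIRST(cond) = { g, y }.
Union: FIRST(decl) = { g, x, y }.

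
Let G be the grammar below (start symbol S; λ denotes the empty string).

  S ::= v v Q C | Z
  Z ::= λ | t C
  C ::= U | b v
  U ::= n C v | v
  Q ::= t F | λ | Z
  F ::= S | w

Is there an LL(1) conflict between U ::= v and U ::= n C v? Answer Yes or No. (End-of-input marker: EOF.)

FIRST(v) = { v } and FIRST(n C v) = { n }.
The FIRST sets are disjoint and neither alternative is nullable — no conflict.

No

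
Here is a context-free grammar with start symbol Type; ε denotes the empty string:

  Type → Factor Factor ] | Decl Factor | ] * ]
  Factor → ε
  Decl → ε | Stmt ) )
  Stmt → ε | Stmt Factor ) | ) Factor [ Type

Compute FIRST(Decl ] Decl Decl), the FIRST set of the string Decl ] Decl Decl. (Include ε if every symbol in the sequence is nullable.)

Add FIRST(Decl)\{ε} = { ) }; Decl is nullable, continue.
] is a terminal; add {]} and stop.

{ ), ] }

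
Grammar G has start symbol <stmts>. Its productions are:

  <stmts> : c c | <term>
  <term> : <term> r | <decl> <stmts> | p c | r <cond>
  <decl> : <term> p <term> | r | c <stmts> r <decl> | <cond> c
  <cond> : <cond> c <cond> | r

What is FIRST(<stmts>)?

<stmts> : c c contributes {c}.
From <stmts> : <term>: add FIRST(<term>) = { c, p, r }.
Union: FIRST(<stmts>) = { c, p, r }.

{ c, p, r }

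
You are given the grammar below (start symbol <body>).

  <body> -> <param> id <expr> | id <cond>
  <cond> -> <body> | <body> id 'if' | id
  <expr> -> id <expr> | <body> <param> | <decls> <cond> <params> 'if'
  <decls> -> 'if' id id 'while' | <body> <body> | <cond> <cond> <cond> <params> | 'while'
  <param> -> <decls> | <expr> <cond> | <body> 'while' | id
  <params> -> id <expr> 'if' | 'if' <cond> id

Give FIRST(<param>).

{ 'if', 'while', id }

From <param> -> <decls>: add FIRST(<decls>) = { 'if', 'while', id }.
From <param> -> <expr> <cond>: add FIRST(<expr>) = { 'if', 'while', id }.
From <param> -> <body> 'while': add FIRST(<body>) = { 'if', 'while', id }.
<param> -> id contributes {id}.
Union: FIRST(<param>) = { 'if', 'while', id }.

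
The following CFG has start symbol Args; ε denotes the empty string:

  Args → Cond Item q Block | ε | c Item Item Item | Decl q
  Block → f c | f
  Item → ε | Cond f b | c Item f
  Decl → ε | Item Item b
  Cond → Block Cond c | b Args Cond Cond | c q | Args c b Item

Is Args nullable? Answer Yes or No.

Yes

Args has an ε-production, so Args ⇒ ε.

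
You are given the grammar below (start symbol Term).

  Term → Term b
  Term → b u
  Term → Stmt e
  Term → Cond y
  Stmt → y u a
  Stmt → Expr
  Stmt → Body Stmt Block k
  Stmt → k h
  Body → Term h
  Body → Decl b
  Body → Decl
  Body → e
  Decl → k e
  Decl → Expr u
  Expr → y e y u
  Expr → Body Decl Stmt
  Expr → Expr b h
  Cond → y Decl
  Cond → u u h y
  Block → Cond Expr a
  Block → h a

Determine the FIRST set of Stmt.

Stmt → y u a contributes {y}.
From Stmt → Expr: add FIRST(Expr) = { b, e, k, u, y }.
From Stmt → Body Stmt Block k: add FIRST(Body) = { b, e, k, u, y }.
Stmt → k h contributes {k}.
Union: FIRST(Stmt) = { b, e, k, u, y }.

{ b, e, k, u, y }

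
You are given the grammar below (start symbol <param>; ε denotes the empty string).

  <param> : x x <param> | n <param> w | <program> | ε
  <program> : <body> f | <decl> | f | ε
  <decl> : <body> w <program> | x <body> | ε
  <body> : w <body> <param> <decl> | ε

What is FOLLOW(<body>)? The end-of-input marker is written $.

In <program> : <body> f: add FIRST(f) = { f }.
In <decl> : <body> w <program>: add FIRST(w <program>) = { w }.
In <decl> : x <body>: <body> is at the end, add FOLLOW(<decl>) = { $, f, n, w, x }.
In <body> : w <body> <param> <decl>: add FIRST(<param> <decl>)\{ε} = { f, n, w, x }.
  Since <param> <decl> is nullable, also add FOLLOW(<body>) = { $, f, n, w, x }.
Union: FOLLOW(<body>) = { $, f, n, w, x }.

{ $, f, n, w, x }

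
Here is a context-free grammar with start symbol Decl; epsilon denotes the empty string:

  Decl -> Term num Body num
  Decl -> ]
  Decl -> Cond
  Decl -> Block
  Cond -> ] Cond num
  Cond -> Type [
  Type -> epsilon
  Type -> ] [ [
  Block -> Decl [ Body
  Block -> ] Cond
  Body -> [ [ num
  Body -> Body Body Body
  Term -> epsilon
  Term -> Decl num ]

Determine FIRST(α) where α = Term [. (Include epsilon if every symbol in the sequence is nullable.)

Add FIRST(Term)\{epsilon} = { [, ], num }; Term is nullable, continue.
[ is a terminal; add {[} and stop.

{ [, ], num }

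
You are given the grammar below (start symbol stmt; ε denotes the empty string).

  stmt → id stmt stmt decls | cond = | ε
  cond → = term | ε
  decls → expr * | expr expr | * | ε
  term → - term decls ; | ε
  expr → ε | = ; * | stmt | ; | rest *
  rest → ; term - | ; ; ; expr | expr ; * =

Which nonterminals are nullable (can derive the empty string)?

Directly nullable (have an ε-production): stmt, cond, decls, term, expr.
No other nonterminal has a production whose RHS symbols are all nullable.

{ cond, decls, expr, stmt, term }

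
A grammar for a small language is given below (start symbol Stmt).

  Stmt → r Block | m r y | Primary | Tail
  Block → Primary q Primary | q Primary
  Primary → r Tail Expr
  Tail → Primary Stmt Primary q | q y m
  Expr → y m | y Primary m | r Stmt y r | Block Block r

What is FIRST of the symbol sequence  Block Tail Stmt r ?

Add FIRST(Block) = { q, r }; Block is not nullable, stop.

{ q, r }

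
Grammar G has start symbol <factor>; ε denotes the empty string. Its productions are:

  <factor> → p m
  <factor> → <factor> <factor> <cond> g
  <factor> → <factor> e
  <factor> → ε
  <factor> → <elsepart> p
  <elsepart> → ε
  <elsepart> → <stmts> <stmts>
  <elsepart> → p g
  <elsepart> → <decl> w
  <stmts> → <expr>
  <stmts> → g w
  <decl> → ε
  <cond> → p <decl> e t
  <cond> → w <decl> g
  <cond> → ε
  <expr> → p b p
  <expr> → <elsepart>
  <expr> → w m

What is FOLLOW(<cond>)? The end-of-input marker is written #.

{ g }

In <factor> → <factor> <factor> <cond> g: add FIRST(g) = { g }.
Union: FOLLOW(<cond>) = { g }.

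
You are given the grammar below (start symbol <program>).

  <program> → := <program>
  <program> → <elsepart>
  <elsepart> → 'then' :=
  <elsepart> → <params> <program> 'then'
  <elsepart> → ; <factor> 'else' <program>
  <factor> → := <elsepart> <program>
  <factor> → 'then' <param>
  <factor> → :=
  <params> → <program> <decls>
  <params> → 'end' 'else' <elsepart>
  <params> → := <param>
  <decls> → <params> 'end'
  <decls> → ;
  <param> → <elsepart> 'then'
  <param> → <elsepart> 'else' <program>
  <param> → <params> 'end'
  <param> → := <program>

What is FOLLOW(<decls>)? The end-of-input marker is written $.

In <params> → <program> <decls>: <decls> is at the end, add FOLLOW(<params>) = { 'end', 'then', :=, ; }.
Union: FOLLOW(<decls>) = { 'end', 'then', :=, ; }.

{ 'end', 'then', :=, ; }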